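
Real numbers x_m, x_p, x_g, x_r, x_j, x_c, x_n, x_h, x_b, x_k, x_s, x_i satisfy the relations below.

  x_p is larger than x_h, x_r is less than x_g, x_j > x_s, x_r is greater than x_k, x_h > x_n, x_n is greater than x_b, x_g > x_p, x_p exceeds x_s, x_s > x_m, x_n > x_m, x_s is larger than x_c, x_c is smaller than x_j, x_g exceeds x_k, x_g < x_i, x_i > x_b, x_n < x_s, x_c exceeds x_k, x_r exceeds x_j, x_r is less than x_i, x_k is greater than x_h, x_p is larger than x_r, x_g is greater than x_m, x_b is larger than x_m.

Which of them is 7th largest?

x_c

Piecing the relations together gives one ordering: x_m < x_b < x_n < x_h < x_k < x_c < x_s < x_j < x_r < x_p < x_g < x_i.
The 7th largest is x_c.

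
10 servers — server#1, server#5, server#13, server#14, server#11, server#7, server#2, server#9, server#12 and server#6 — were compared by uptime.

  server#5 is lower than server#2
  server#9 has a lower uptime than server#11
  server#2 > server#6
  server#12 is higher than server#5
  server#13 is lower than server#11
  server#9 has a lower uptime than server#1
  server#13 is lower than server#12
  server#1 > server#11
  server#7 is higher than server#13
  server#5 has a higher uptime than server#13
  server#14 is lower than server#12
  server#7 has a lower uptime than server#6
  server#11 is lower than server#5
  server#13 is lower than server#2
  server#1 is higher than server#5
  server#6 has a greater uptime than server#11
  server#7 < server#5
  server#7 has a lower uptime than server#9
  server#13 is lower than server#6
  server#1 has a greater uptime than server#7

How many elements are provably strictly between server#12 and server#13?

4

Chaining upward from server#13 reaches: server#7, server#9, server#11, server#6, server#5, server#1, server#2.
Chaining downward from server#12 reaches: server#7, server#9, server#11, server#14, server#5.
Strictly between server#13 and server#12 are those in both lists: server#7, server#9, server#11, server#5 — 4 elements.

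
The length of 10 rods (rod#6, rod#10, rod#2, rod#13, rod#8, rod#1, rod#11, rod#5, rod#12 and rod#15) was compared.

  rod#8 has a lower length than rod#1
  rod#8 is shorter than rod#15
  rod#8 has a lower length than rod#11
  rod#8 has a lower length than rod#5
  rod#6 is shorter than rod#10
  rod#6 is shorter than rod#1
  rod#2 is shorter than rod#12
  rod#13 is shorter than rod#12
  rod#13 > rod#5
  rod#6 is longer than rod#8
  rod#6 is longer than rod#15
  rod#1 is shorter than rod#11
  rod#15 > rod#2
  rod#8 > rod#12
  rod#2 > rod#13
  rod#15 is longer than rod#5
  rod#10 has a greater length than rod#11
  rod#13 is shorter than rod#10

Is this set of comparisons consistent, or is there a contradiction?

We have rod#8 < rod#5 stated directly, yet also rod#5 < rod#13 < rod#2 < rod#12 < rod#8 by chaining the others — so rod#5 < rod#8. Contradiction.

inconsistent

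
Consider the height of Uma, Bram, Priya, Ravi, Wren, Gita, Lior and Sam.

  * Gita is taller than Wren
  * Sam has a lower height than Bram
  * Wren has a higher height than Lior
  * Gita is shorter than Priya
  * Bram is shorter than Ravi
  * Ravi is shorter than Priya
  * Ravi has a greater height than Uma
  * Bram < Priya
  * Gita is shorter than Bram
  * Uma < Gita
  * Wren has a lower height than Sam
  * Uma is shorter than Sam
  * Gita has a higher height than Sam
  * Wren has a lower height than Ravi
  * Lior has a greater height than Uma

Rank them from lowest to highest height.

Uma < Lior < Wren < Sam < Gita < Bram < Ravi < Priya

The consecutive links are each given: Uma < Lior; Lior < Wren; Wren < Sam; Sam < Gita; Gita < Bram; Bram < Ravi; Ravi < Priya.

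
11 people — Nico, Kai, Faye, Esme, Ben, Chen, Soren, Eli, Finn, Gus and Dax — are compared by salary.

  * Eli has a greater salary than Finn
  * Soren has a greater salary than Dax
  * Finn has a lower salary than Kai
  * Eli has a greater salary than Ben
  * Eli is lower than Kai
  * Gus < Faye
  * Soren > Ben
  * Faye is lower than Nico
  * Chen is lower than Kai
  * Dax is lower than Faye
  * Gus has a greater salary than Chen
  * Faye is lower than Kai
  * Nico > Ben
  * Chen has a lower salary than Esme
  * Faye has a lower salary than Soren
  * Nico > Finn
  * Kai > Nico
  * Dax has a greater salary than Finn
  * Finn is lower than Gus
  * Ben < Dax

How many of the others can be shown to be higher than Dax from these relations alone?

The elements the relations force above Dax are Faye, Soren, Nico, Kai — no chain reaches any other.
That is 4.

4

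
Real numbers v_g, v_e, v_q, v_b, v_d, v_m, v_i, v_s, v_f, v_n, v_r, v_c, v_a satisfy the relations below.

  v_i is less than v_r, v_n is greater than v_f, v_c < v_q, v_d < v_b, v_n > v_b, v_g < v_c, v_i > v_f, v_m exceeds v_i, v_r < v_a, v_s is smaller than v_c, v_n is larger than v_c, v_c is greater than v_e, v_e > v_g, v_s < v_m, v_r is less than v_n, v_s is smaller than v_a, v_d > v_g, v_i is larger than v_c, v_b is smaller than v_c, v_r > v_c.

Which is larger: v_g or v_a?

v_a

v_g < v_d and v_d < v_b give v_g < v_b.
Then v_b < v_c extends the chain to v_c.
With v_c < v_r: v_g < v_d < v_b < v_c < v_r.
Then v_r < v_a extends the chain to v_a.
So v_g < v_a; v_a is the larger of the two.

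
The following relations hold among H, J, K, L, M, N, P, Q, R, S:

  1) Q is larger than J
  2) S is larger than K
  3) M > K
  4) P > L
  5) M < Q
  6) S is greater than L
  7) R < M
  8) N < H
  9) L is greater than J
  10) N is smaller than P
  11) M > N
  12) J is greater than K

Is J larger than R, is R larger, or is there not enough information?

Following every chain through R: above R we get M, Q.
J is not reached, and no chain runs the other way from J to R.
So the given relations leave the order of R and J undetermined.

undetermined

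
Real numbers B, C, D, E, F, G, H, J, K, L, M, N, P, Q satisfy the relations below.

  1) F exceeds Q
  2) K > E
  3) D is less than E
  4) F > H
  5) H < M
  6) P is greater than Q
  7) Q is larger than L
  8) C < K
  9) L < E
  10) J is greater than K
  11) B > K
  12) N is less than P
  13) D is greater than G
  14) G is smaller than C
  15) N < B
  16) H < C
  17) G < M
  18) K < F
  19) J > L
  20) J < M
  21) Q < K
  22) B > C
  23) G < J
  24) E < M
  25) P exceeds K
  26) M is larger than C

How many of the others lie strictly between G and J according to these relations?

4

Chaining upward from G reaches: D, C, E, K, P, B, M, F.
Chaining downward from J reaches: H, L, D, C, Q, E, K.
Strictly between G and J are those in both lists: D, C, E, K — 4 elements.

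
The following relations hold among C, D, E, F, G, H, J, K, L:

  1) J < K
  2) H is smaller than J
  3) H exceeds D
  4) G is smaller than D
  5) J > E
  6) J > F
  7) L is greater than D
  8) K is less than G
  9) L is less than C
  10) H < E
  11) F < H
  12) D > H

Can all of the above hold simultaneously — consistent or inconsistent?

We have D < H stated directly, yet also H < E < J < K < G < D by chaining the others — so H < D. Contradiction.

inconsistent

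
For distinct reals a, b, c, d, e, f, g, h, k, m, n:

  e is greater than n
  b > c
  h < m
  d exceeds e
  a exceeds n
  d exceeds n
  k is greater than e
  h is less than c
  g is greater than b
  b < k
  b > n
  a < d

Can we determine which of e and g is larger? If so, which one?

undetermined

Following every chain through e: above e we get k, d; below e we get n.
g is not reached, and no chain runs the other way from g to e.
So the given relations leave the order of e and g undetermined.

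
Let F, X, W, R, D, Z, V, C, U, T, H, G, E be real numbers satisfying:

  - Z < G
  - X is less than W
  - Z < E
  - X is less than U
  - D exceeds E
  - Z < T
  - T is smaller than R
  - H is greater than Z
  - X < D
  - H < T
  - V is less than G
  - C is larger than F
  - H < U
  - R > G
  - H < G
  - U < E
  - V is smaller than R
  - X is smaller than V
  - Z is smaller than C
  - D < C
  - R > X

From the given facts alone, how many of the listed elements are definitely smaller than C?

7

From C the given relations immediately reach Z, F, D.
From those, X, E — 5 in total.
From those, U — 6 in total.
From those, H — 7 in total.
Nothing else is reachable below C; 7 in all.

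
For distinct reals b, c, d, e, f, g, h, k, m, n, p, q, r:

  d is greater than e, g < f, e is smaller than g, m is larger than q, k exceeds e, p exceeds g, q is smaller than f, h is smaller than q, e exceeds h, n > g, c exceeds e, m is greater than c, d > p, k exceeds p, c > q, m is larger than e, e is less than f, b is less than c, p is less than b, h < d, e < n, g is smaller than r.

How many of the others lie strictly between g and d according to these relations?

1

The relations place g below d. An element lies strictly between them when it is forced above g and also forced below d.
Above g: {p, b, n, c, r, m, f, k}. Below d: {h, e, p}.
Intersection: {p} — 1.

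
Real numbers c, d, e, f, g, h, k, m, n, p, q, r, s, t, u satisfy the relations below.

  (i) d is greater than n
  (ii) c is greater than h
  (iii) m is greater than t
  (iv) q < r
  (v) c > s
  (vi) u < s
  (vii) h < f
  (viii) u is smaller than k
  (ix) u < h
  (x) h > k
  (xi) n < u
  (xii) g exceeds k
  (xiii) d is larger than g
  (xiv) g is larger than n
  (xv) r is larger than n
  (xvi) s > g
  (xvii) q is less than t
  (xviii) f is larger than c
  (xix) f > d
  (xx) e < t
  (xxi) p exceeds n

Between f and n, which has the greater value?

f

n < u and u < k give n < k.
With k < g: n < u < k < g.
With g < s: n < u < k < g < s.
Then s < c extends the chain to c.
With c < f: n < u < k < g < s < c < f.
So n < f; f is the larger of the two.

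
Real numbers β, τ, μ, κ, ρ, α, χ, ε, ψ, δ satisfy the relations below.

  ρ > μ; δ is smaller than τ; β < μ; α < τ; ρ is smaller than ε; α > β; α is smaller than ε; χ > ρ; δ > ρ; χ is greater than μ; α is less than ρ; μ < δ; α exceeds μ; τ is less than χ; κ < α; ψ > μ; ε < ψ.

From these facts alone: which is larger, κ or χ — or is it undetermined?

χ

κ < α and α < ρ give κ < ρ.
Then ρ < δ extends the chain to δ.
Then δ < τ extends the chain to τ.
With τ < χ: κ < α < ρ < δ < τ < χ.
So χ is larger.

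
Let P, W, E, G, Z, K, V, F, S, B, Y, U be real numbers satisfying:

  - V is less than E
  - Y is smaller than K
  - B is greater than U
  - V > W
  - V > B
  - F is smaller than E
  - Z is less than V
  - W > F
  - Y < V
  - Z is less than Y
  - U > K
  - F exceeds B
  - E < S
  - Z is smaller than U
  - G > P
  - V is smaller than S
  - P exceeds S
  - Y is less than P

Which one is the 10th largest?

Chaining the given pairs: Z < Y < K < U < B < F < W < V < E < S < P < G.
The 10th largest is K.

K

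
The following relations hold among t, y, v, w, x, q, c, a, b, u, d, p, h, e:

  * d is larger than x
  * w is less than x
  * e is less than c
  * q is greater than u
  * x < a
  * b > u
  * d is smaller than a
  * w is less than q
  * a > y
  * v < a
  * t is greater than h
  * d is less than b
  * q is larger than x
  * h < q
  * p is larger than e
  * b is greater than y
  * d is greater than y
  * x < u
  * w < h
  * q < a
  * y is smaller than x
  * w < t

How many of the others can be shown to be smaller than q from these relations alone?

5

Directly below q: w, x, u, h.
One step further: y (5 so far).
No other element is forced below q by the given relations, so the count is 5.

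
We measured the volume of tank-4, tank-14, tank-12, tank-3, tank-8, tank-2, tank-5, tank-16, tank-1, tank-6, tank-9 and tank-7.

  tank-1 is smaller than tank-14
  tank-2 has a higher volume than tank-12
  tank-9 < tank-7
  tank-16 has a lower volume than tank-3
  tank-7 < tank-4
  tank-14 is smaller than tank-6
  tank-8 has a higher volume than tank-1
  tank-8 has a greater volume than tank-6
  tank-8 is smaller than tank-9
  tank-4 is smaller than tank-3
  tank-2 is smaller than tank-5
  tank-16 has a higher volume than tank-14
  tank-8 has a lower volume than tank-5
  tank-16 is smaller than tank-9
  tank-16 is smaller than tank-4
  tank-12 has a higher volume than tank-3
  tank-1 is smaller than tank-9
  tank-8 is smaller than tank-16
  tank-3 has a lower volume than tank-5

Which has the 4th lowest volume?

Chaining the given pairs: tank-1 < tank-14 < tank-6 < tank-8 < tank-16 < tank-9 < tank-7 < tank-4 < tank-3 < tank-12 < tank-2 < tank-5.
The 4th smallest is tank-8.

tank-8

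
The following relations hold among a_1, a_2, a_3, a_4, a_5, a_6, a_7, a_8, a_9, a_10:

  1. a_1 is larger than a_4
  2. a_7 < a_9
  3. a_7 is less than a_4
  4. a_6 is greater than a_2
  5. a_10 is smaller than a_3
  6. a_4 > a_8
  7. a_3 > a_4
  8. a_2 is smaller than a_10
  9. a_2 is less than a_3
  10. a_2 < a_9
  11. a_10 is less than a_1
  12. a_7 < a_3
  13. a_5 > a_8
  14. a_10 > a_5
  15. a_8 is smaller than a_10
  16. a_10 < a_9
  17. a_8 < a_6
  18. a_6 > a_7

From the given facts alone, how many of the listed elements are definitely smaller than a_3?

From a_3 the given relations immediately reach a_2, a_7, a_10, a_4.
From those, a_8, a_5 — 6 in total.
No other element is forced below a_3 by the given relations, so the count is 6.

6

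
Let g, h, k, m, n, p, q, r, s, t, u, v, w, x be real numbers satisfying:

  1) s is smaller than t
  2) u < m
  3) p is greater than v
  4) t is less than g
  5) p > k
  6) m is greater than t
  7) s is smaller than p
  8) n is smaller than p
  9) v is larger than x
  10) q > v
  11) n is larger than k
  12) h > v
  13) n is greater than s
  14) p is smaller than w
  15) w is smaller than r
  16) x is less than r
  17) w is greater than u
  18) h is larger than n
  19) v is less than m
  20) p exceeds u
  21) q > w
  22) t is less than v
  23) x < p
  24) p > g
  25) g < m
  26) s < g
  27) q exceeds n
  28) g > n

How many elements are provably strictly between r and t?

4

The relations place t below r. An element lies strictly between them when it is forced above t and also forced below r.
Above t: {v, g, p, w, m, q, h}. Below r: {s, x, u, k, n, v, g, p, w}.
Intersection: {v, g, p, w} — 4.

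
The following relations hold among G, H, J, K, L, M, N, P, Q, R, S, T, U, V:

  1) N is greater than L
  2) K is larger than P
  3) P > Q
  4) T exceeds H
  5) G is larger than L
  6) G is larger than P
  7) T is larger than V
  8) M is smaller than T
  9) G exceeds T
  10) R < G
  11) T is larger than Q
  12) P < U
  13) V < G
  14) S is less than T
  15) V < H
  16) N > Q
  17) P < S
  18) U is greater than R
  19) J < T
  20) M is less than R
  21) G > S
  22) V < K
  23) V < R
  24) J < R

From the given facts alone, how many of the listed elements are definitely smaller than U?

6

Directly below U: P, R.
One step further: Q, V, M, J (6 so far).
Nothing else is reachable below U; 6 in all.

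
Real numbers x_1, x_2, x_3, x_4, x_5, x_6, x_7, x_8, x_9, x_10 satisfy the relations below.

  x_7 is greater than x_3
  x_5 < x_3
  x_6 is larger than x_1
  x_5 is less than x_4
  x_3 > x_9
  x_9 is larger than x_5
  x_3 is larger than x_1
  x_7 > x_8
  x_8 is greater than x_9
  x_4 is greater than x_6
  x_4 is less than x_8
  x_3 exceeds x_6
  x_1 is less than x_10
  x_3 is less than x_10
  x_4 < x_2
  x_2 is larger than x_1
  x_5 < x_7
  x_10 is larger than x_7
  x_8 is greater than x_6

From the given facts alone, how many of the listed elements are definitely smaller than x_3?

4

From x_3 the given relations immediately reach x_1, x_5, x_6, x_9.
Nothing else is reachable below x_3; 4 in all.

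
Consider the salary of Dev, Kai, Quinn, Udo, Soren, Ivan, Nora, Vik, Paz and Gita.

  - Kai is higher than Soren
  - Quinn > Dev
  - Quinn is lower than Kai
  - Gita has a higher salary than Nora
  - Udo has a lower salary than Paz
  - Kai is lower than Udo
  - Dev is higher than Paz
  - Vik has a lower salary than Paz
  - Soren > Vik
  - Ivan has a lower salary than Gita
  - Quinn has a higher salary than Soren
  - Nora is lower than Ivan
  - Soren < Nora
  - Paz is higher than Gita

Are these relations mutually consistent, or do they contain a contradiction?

We have Udo < Paz stated directly, yet also Paz < Dev < Quinn < Kai < Udo by chaining the others — so Paz < Udo. Contradiction.

inconsistent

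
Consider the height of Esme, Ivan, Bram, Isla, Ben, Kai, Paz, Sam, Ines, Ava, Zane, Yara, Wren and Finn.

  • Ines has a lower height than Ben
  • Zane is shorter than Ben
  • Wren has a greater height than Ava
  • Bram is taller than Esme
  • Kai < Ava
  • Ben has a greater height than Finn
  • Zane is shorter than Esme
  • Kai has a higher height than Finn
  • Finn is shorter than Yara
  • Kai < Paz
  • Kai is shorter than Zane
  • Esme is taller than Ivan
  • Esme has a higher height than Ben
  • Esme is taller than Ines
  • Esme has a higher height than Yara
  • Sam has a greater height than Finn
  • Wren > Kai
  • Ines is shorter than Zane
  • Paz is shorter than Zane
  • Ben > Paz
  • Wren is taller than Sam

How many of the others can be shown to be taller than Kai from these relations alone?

The elements the relations force above Kai are Paz, Ava, Zane, Ben, Esme, Wren, Bram — no chain reaches any other.
That is 7.

7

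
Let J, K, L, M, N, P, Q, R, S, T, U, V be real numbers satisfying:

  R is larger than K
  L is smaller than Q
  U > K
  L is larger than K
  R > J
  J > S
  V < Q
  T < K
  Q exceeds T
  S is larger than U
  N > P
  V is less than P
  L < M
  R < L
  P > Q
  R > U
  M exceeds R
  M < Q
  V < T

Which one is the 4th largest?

Piecing the relations together gives one ordering: V < T < K < U < S < J < R < L < M < Q < P < N.
Counting 4 from the largest end gives M.

M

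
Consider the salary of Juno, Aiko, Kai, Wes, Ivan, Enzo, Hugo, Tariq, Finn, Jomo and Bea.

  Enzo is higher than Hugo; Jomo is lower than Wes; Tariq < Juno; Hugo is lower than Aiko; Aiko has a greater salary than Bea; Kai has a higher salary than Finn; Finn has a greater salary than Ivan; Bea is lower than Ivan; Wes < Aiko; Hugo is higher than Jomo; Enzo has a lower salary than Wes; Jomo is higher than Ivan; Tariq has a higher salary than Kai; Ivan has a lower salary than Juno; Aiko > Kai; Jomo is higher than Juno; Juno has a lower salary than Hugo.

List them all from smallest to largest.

Bea < Ivan < Finn < Kai < Tariq < Juno < Jomo < Hugo < Enzo < Wes < Aiko

Nothing is placed below Bea, so it is least; from there Bea < Ivan; Ivan < Finn; Finn < Kai; Kai < Tariq; Tariq < Juno; Juno < Jomo; Jomo < Hugo; Hugo < Enzo; Enzo < Wes; Wes < Aiko, each given directly.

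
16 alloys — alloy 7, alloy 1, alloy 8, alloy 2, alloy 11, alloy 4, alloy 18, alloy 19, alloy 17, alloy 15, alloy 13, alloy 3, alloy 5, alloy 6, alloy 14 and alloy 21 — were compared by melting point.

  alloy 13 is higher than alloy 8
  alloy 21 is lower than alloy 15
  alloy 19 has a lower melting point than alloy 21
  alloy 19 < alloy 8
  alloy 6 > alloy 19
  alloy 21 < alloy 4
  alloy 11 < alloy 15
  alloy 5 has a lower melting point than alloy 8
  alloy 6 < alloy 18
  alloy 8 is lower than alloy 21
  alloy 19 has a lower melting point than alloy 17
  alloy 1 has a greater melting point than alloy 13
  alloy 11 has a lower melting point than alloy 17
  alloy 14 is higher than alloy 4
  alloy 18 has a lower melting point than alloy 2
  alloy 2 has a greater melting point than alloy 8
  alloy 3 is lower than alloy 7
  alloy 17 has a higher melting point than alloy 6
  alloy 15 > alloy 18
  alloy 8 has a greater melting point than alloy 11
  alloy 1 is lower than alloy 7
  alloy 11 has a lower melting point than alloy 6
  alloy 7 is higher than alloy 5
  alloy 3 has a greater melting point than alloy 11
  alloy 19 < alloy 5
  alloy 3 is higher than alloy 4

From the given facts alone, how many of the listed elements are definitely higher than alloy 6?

4

The elements the relations force above alloy 6 are alloy 17, alloy 18, alloy 15, alloy 2 — no chain reaches any other.
That is 4.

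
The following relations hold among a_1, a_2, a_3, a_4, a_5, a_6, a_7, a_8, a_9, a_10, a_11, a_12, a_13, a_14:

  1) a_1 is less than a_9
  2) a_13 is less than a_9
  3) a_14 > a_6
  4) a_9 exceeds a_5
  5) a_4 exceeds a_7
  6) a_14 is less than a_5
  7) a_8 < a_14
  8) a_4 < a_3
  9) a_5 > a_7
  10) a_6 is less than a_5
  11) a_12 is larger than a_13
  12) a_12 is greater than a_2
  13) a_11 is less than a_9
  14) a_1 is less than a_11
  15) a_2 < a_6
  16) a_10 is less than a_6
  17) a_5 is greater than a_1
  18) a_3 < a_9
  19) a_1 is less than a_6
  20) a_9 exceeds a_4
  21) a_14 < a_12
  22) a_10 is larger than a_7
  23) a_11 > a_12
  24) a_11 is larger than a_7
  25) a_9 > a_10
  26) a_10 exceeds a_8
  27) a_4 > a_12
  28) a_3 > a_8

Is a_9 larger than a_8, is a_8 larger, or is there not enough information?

a_9

Following the relations from a_8: a_8 < a_10 < a_6 < a_14 < a_12 < a_4 < a_3 < a_9.
So a_9 is larger.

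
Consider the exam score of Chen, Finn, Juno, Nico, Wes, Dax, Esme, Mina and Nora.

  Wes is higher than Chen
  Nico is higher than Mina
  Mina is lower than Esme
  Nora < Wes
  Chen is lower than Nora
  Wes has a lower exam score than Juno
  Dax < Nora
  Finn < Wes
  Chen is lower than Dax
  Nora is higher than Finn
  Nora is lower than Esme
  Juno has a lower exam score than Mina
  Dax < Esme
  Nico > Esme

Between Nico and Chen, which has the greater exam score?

Chaining the given relations: Chen < Dax < Nora < Wes < Juno < Mina < Esme < Nico.
So Chen < Nico; Nico is the higher of the two.

Nico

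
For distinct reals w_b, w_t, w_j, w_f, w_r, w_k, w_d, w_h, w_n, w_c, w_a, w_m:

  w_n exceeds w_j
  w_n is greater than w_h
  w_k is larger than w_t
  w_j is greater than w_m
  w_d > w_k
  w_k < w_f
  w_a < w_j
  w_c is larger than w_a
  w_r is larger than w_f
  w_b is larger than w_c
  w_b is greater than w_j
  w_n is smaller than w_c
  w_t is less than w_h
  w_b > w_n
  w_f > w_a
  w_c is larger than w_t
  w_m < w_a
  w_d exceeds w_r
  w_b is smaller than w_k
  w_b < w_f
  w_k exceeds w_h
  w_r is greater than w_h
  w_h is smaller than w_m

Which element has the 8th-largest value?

The consecutive relations fix a unique order: w_t < w_h < w_m < w_a < w_j < w_n < w_c < w_b < w_k < w_f < w_r < w_d.
Counting 8 from the largest end gives w_j.

w_j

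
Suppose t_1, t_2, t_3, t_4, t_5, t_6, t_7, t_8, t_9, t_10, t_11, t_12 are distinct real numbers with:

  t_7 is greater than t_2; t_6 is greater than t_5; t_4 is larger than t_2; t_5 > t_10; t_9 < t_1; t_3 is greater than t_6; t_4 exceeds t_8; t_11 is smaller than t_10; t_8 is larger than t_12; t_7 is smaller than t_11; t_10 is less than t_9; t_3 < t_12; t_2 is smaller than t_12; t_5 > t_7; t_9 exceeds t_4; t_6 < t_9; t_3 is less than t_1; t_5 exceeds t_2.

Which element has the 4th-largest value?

t_8

The consecutive relations fix a unique order: t_2 < t_7 < t_11 < t_10 < t_5 < t_6 < t_3 < t_12 < t_8 < t_4 < t_9 < t_1.
Counting 4 from the largest end gives t_8.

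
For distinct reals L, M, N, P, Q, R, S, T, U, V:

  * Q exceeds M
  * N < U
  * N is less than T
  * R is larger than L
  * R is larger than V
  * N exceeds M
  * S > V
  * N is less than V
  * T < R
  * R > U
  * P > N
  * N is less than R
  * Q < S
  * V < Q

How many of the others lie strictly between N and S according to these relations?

The relations place N below S. An element lies strictly between them when it is forced above N and also forced below S.
Above N: {P, V, T, Q, U, R}. Below S: {M, V, Q}.
Intersection: {V, Q} — 2.

2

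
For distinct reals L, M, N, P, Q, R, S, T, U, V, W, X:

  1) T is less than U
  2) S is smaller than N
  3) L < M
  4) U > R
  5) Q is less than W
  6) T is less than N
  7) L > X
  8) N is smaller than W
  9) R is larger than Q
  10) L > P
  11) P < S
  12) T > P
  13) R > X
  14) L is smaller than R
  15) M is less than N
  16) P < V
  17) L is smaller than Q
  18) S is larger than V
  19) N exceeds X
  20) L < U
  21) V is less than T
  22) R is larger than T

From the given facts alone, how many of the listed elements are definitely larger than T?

4

The elements the relations force above T are N, W, R, U — no chain reaches any other.
That is 4.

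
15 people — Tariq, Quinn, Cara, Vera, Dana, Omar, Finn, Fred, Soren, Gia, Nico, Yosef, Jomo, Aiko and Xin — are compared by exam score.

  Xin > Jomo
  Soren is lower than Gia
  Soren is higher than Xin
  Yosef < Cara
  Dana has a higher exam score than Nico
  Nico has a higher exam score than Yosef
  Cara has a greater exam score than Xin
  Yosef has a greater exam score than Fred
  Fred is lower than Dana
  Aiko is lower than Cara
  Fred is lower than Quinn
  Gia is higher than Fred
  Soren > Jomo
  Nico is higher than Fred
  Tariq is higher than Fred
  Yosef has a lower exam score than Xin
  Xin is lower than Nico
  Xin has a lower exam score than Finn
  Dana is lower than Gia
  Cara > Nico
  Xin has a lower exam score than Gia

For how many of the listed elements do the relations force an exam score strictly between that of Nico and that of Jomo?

1

Chaining upward from Jomo reaches: Xin, Finn, Dana, Soren, Gia, Cara.
Chaining downward from Nico reaches: Fred, Yosef, Xin.
Strictly between Jomo and Nico are those in both lists: Xin — 1 element.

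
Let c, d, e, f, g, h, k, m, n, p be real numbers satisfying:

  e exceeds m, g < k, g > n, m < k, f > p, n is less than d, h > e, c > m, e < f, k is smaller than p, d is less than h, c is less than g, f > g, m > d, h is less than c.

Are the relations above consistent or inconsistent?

Every relation is compatible with n < d < m < e < h < c < g < k < p < f; the set is consistent.

consistent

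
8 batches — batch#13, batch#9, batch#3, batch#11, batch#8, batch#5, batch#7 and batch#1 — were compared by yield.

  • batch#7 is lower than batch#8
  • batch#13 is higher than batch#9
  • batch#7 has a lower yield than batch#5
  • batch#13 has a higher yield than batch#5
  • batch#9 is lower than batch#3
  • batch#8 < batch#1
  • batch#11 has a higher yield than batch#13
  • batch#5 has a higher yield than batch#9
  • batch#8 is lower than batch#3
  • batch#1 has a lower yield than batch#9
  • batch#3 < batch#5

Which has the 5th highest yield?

batch#9

Piecing the relations together gives one ordering: batch#7 < batch#8 < batch#1 < batch#9 < batch#3 < batch#5 < batch#13 < batch#11.
Counting 5 from the largest end gives batch#9.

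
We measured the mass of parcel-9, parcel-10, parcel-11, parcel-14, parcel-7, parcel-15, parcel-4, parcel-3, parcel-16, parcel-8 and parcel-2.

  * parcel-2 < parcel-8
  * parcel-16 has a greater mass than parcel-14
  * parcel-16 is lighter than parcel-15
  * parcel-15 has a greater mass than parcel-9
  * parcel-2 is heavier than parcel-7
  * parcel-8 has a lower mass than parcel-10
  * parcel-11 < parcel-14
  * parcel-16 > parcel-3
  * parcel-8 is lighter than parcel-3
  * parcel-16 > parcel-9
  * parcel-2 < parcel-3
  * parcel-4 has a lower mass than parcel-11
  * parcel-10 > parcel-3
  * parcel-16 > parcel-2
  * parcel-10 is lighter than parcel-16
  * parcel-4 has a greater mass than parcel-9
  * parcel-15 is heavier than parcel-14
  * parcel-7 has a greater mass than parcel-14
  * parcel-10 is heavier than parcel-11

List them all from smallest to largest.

The consecutive links are each given: parcel-9 < parcel-4; parcel-4 < parcel-11; parcel-11 < parcel-14; parcel-14 < parcel-7; parcel-7 < parcel-2; parcel-2 < parcel-8; parcel-8 < parcel-3; parcel-3 < parcel-10; parcel-10 < parcel-16; parcel-16 < parcel-15.

parcel-9 < parcel-4 < parcel-11 < parcel-14 < parcel-7 < parcel-2 < parcel-8 < parcel-3 < parcel-10 < parcel-16 < parcel-15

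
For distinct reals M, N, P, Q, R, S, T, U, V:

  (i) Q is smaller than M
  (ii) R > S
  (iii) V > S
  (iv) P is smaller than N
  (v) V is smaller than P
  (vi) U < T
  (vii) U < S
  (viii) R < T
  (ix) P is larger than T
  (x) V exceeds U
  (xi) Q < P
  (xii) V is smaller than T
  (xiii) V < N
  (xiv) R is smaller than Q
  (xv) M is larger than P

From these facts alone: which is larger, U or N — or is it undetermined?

Link the given pairs in sequence: U < S; S < R; R < T; T < P; P < N.
Chaining these gives U < S < R < T < P < N.
So N is larger.

N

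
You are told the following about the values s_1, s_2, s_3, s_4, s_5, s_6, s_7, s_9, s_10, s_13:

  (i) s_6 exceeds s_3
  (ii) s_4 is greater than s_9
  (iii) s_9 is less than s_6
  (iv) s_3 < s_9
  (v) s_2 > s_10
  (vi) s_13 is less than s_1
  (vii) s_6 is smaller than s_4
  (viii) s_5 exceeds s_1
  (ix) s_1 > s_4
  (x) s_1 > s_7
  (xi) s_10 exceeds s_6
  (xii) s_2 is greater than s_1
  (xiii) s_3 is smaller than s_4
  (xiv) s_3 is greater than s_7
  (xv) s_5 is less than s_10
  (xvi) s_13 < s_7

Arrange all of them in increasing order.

s_13 < s_7 < s_3 < s_9 < s_6 < s_4 < s_1 < s_5 < s_10 < s_2

The consecutive links are each given: s_13 < s_7; s_7 < s_3; s_3 < s_9; s_9 < s_6; s_6 < s_4; s_4 < s_1; s_1 < s_5; s_5 < s_10; s_10 < s_2.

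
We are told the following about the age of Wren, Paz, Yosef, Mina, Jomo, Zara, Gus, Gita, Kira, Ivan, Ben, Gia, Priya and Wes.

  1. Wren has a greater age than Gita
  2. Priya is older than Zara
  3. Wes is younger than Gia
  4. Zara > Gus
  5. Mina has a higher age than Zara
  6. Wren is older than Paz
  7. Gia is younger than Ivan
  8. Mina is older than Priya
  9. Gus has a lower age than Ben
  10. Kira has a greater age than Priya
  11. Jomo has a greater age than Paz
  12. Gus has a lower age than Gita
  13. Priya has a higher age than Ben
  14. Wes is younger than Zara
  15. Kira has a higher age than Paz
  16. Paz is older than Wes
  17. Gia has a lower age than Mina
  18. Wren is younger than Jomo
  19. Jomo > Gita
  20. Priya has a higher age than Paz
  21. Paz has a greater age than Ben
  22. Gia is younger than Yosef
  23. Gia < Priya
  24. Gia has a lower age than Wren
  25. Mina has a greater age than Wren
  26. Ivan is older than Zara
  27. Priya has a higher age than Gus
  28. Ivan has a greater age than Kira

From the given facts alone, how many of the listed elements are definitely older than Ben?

7

Directly above Ben: Paz, Priya.
One step further: Kira, Wren, Mina, Jomo (6 so far).
One step further: Ivan (7 so far).
Nothing else is reachable above Ben; 7 in all.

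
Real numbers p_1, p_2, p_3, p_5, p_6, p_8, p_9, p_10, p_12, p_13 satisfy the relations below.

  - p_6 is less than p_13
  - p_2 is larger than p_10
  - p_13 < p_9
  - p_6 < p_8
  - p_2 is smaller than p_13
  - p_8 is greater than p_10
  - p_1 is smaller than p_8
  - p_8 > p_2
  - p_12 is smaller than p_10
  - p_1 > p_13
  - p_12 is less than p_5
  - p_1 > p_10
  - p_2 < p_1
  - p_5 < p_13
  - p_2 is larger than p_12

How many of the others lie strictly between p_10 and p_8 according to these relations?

The relations place p_10 below p_8. An element lies strictly between them when it is forced above p_10 and also forced below p_8.
Above p_10: {p_2, p_13, p_1, p_9}. Below p_8: {p_6, p_12, p_5, p_2, p_13, p_1}.
Intersection: {p_2, p_13, p_1} — 3.

3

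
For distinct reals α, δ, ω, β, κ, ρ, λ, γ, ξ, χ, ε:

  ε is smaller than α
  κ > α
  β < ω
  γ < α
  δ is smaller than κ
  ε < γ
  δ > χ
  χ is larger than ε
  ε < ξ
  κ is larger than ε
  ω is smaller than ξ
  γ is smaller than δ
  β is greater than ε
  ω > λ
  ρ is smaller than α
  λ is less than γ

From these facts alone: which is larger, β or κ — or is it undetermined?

Following every chain through β: above β we get ω, ξ; below β we get ε.
κ is not reached, and no chain runs the other way from κ to β.
So the given relations leave the order of β and κ undetermined.

undetermined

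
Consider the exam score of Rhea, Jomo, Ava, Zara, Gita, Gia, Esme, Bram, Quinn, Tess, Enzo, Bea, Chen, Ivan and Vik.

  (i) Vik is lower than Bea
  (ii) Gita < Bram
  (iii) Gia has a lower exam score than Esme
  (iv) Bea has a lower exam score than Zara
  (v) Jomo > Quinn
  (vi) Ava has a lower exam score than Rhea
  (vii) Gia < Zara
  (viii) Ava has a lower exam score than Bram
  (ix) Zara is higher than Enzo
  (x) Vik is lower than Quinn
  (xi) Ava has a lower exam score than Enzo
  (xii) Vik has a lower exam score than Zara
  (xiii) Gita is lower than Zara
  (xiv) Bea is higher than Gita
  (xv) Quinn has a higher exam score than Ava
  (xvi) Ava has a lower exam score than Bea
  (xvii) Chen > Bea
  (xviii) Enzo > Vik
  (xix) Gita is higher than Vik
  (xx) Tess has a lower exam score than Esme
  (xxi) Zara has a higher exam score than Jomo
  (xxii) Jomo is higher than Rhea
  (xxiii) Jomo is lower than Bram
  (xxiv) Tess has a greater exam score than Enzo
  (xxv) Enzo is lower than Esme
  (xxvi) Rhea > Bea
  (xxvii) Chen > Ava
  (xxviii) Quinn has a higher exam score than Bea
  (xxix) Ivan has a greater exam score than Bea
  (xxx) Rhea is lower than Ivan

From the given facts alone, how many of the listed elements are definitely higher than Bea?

From Bea the given relations immediately reach Rhea, Ivan, Quinn, Chen, Zara.
From those, Jomo — 6 in total.
From those, Bram — 7 in total.
Nothing else is reachable above Bea; 7 in all.

7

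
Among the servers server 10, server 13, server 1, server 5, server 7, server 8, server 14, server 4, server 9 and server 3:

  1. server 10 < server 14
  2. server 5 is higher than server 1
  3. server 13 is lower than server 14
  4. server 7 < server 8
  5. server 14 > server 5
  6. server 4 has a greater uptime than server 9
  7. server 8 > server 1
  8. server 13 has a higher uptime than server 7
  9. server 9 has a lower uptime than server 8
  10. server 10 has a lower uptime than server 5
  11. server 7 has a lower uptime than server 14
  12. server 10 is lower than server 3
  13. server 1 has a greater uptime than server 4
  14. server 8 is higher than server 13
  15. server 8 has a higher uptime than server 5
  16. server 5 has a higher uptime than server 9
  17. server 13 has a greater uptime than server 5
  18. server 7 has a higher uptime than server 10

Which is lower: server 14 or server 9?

server 9 < server 4 and server 4 < server 1 give server 9 < server 1.
Then server 1 < server 5 extends the chain to server 5.
With server 5 < server 13: server 9 < server 4 < server 1 < server 5 < server 13.
With server 13 < server 14: server 9 < server 4 < server 1 < server 5 < server 13 < server 14.
So server 9 < server 14; server 9 is the lower of the two.

server 9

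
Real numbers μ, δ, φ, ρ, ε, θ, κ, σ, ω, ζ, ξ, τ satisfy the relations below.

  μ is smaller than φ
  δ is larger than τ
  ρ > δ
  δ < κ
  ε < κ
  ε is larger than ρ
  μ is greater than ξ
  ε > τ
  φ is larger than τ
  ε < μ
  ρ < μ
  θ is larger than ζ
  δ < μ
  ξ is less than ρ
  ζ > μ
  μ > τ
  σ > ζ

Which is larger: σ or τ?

The relevant relations are τ < δ; δ < ρ; ρ < ε; ε < μ; μ < ζ; ζ < σ.
Together: τ < δ < ρ < ε < μ < ζ < σ.
So τ < σ; σ is the larger of the two.

σ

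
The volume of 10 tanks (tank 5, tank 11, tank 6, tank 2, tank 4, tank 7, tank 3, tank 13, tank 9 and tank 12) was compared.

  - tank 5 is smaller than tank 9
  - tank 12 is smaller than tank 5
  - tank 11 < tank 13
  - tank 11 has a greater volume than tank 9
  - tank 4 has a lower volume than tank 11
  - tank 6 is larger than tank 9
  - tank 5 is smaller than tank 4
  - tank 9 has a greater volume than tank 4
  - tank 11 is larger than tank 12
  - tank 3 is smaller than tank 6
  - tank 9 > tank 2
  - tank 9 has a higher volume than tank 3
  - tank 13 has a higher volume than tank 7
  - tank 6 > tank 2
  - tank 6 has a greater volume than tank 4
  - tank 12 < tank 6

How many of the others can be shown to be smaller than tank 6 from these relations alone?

6

The elements the relations force below tank 6 are tank 12, tank 5, tank 4, tank 3, tank 2, tank 9 — no chain reaches any other.
That is 6.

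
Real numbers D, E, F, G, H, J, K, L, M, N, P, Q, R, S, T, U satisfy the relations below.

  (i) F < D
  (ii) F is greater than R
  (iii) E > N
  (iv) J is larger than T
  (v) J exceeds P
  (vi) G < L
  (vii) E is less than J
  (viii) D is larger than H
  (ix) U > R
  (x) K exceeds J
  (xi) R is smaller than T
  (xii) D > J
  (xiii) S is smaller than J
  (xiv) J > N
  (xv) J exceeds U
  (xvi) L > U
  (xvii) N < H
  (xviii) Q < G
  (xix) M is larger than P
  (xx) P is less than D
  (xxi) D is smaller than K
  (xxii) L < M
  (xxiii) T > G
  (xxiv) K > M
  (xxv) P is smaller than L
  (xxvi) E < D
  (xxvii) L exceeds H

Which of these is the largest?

K

N is not greatest since N < E; Q is not greatest since Q < G; S is not greatest since S < J; P is not greatest since P < J; R is not greatest since R < U; E is not greatest since E < J; H is not greatest since H < D; G is not greatest since G < L; T is not greatest since T < J; U is not greatest since U < J; J is not greatest since J < D; F is not greatest since F < D; D is not greatest since D < K; L is not greatest since L < M; M is not greatest since M < K.
Only K has nothing above it, so K is the largest.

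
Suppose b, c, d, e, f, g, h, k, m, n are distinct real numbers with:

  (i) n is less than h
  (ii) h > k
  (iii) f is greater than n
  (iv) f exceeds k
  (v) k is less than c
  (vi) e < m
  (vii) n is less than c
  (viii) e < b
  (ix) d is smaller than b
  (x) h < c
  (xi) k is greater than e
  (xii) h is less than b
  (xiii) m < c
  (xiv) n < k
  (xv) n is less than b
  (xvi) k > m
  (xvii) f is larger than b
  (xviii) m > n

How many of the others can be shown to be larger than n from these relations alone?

From n the given relations immediately reach m, k, h, b, c, f.
No other element is forced above n by the given relations, so the count is 6.

6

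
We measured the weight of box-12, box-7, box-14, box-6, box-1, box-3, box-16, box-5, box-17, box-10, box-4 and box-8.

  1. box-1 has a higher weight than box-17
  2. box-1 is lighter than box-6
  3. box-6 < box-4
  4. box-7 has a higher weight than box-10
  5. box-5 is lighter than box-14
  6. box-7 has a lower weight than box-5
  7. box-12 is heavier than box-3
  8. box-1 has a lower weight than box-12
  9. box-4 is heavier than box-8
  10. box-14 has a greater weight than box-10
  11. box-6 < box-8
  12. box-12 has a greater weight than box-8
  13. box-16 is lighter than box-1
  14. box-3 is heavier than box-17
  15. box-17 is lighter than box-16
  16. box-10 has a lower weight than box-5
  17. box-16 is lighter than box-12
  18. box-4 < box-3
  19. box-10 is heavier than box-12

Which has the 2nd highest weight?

box-5

Chaining the given pairs: box-17 < box-16 < box-1 < box-6 < box-8 < box-4 < box-3 < box-12 < box-10 < box-7 < box-5 < box-14.
The 2nd largest is box-5.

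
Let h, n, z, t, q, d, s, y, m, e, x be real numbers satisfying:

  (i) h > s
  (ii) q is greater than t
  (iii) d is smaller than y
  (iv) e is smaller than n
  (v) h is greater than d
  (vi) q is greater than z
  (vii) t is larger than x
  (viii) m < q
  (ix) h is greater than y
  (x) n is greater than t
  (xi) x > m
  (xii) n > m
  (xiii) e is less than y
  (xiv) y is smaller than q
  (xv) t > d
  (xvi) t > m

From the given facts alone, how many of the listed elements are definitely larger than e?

4

Directly above e: y, n.
One step further: h, q (4 so far).
No other element is forced above e by the given relations, so the count is 4.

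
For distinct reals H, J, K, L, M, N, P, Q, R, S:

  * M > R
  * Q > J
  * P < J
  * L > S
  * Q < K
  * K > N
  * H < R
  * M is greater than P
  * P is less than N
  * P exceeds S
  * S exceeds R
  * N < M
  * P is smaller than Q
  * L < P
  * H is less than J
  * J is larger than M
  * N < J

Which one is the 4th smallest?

L

The consecutive relations fix a unique order: H < R < S < L < P < N < M < J < Q < K.
Counting 4 from the smallest end gives L.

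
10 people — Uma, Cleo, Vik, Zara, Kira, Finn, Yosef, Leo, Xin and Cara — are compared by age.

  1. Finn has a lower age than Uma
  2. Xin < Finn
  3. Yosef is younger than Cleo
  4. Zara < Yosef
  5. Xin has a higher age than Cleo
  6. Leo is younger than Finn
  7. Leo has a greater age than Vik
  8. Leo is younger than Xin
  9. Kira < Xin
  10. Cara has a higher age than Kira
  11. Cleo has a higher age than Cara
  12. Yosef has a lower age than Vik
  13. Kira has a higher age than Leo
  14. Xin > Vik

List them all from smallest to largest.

Zara < Yosef < Vik < Leo < Kira < Cara < Cleo < Xin < Finn < Uma

Each adjacent pair is fixed by a given relation: Zara < Yosef; Yosef < Vik; Vik < Leo; Leo < Kira; Kira < Cara; Cara < Cleo; Cleo < Xin; Xin < Finn; Finn < Uma. Chaining them end to end gives the full order.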